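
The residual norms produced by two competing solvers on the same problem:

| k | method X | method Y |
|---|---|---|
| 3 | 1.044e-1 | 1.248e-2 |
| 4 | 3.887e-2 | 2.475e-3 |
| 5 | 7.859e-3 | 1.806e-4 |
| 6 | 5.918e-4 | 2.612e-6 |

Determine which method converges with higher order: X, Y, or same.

Method X: p ≈ ln(5.918e-4/7.859e-3)/ln(7.859e-3/3.887e-2) ≈ 1.62.
Method Y: p ≈ ln(2.612e-6/1.806e-4)/ln(1.806e-4/2.475e-3) ≈ 1.62.
Both orders ≈ 1.6 — effectively the same.

same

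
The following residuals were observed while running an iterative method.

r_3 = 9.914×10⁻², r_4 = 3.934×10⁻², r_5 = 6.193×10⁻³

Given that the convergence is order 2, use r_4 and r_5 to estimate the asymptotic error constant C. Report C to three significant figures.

4.00

C ≈ r_5 / r_4^2
  = 6.193×10⁻³ / (3.934×10⁻²)^2
  = 6.193×10⁻³ / 0.00154764 ≈ 4.0016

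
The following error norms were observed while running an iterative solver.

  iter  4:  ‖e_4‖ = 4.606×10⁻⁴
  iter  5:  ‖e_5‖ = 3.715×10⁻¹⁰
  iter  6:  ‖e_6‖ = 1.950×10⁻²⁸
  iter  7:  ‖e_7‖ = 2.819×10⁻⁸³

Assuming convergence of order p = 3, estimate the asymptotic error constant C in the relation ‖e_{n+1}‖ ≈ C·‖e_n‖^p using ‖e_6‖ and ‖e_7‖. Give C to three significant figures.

C ≈ ‖e_7‖ / ‖e_6‖^3
  = 2.819×10⁻⁸³ / (1.950×10⁻²⁸)^3
  = 2.819×10⁻⁸³ / 7.41488e-84 ≈ 3.8018

3.80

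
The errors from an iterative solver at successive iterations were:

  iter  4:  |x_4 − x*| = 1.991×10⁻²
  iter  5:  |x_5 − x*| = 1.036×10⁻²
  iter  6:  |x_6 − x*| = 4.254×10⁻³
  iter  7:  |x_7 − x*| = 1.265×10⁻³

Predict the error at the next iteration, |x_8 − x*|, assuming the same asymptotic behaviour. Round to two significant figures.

First estimate the order: p ≈ ln(|x_7 − x*|/|x_6 − x*|) / ln(|x_6 − x*|/|x_5 − x*|) = ln(1.265×10⁻³/4.254×10⁻³)/ln(4.254×10⁻³/1.036×10⁻²) = ln(0.297367)/ln(0.410618) ≈ 1.3625.
Then |x_8 − x*| ≈ |x_7 − x*|·(|x_7 − x*|/|x_6 − x*|)^p = 1.265×10⁻³·(0.297367)^1.3625 = 1.265×10⁻³·0.191585 ≈ 0.0002424.

2.4e-4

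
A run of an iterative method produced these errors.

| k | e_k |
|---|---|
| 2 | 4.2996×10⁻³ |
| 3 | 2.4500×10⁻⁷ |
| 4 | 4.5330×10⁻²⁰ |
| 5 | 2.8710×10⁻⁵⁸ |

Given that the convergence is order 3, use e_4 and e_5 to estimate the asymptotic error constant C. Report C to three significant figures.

C ≈ e_5 / e_4^3
  = 2.8710×10⁻⁵⁸ / (4.5330×10⁻²⁰)^3
  = 2.8710×10⁻⁵⁸ / 9.31445e-59 ≈ 3.0823

3.08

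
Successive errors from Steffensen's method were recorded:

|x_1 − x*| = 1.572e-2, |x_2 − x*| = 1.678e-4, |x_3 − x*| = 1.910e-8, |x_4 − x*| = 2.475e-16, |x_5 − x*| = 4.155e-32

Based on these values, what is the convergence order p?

Consecutive ratios: |x_5 − x*|/|x_4 − x*| = 4.155e-32/2.475e-16 = 1.67879e-16, |x_4 − x*|/|x_3 − x*| = 2.475e-16/1.910e-8 = 1.29581e-08.
p ≈ ln(1.67879e-16)/ln(1.29581e-08) = -36.3233/-18.1615 ≈ 2.00.
So the convergence is quadratic (order 2).

2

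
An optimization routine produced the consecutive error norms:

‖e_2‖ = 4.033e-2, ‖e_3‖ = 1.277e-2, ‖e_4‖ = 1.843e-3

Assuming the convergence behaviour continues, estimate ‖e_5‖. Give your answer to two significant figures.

7.1e-5

First estimate the order: p ≈ ln(‖e_4‖/‖e_3‖) / ln(‖e_3‖/‖e_2‖) = ln(1.843e-3/1.277e-2)/ln(1.277e-2/4.033e-2) = ln(0.144323)/ln(0.316638) ≈ 1.6832.
Then ‖e_5‖ ≈ ‖e_4‖·(‖e_4‖/‖e_3‖)^p = 1.843e-3·(0.144323)^1.6832 = 1.843e-3·0.0384586 ≈ 7.088e-05.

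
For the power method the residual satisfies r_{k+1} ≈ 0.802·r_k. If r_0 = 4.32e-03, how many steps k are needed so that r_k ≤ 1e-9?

After k steps, r_k ≈ 4.32e-03·0.802^k.
Need 0.802^k ≤ 1e-9/4.32e-03 = 2.31481e-07.
k ≥ ln(2.31481e-07)/ln(0.802) = -15.2788/-0.22065 = 69.245.
Smallest integer k = 70.

70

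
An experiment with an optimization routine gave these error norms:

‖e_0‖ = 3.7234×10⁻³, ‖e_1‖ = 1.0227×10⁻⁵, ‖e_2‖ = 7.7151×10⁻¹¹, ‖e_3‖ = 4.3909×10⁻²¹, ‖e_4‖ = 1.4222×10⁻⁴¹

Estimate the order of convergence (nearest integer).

Consecutive ratios: ‖e_4‖/‖e_3‖ = 1.4222×10⁻⁴¹/4.3909×10⁻²¹ = 3.23897e-21, ‖e_3‖/‖e_2‖ = 4.3909×10⁻²¹/7.7151×10⁻¹¹ = 5.69131e-11.
p ≈ ln(3.23897e-21)/ln(5.69131e-11) = -47.1790/-23.5895 ≈ 2.00.
So the convergence is quadratic (order 2).

2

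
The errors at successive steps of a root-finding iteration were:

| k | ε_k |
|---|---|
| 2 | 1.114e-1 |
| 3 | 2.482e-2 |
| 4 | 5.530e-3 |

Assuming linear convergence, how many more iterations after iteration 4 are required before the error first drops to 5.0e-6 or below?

Rate ρ ≈ ε_4/ε_3 = 5.530e-3/2.482e-2 = 0.2228.
After j more steps, ε_{4+j} ≈ 5.530e-3·ρ^j; need ρ^j ≤ 5.0e-6/5.530e-3 = 0.000904159.
j ≥ ln(0.000904159)/ln(0.2228) = -7.0085/-1.50148 = 4.668.
So 5 more iterations are needed.

5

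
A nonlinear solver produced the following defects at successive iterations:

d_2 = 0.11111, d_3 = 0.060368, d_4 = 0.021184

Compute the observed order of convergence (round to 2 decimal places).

p ≈ ln(d_4/d_3) / ln(d_3/d_2)
  = ln(0.021184/0.060368) / ln(0.060368/0.11111)
  = ln(0.350914) / ln(0.543317)
  = -1.04721 / -0.61006 ≈ 1.71657

1.72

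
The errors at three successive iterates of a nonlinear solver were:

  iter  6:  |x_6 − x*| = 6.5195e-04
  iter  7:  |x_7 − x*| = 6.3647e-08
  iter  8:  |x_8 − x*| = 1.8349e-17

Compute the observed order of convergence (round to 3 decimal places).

p ≈ ln(|x_8 − x*|/|x_7 − x*|) / ln(|x_7 − x*|/|x_6 − x*|)
  = ln(1.8349e-17/6.3647e-08) / ln(6.3647e-08/6.5195e-04)
  = ln(2.88293e-10) / ln(9.76256e-05)
  = -21.967044 / -9.234371 ≈ 2.378835

2.379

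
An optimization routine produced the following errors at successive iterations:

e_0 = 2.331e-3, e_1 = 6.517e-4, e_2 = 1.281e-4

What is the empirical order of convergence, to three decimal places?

1.276

p ≈ ln(e_2/e_1) / ln(e_1/e_0)
  = ln(1.281e-4/6.517e-4) / ln(6.517e-4/2.331e-3)
  = ln(0.196563) / ln(0.27958)
  = -1.626772 / -1.274467 ≈ 1.276433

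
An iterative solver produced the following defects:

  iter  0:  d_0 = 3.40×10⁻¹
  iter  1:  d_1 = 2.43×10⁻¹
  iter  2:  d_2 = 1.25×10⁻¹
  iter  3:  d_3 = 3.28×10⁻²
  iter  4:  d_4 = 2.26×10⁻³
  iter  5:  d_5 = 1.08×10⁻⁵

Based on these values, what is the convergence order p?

Consecutive ratios: d_5/d_4 = 1.08×10⁻⁵/2.26×10⁻³ = 0.00477876, d_4/d_3 = 2.26×10⁻³/3.28×10⁻² = 0.0689024.
p ≈ ln(0.00477876)/ln(0.0689024) = -5.3436/-2.6751 ≈ 2.00.
So the convergence is quadratic (order 2).

2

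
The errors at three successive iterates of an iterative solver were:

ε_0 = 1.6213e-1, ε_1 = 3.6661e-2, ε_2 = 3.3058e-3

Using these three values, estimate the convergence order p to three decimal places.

p ≈ ln(ε_2/ε_1) / ln(ε_1/ε_0)
  = ln(3.3058e-3/3.6661e-2) / ln(3.6661e-2/1.6213e-1)
  = ln(0.0901721) / ln(0.226121)
  = -2.406035 / -1.486685 ≈ 1.618389

1.618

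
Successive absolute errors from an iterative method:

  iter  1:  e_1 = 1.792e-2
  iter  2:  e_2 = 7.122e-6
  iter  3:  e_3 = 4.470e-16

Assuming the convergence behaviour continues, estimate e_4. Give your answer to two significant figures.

First estimate the order: p ≈ ln(e_3/e_2) / ln(e_2/e_1) = ln(4.470e-16/7.122e-6)/ln(7.122e-6/1.792e-2) = ln(6.27633e-11)/ln(0.000397433) ≈ 3.0000.
Then e_4 ≈ e_3·(e_3/e_2)^p = 4.470e-16·(6.27633e-11)^3.0000 = 4.470e-16·2.47239e-31 ≈ 1.105e-46.

1.1e-46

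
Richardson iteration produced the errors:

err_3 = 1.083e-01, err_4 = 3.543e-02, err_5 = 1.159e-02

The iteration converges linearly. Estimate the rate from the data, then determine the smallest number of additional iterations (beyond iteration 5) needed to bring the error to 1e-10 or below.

17

Rate ρ ≈ err_5/err_4 = 1.159e-02/3.543e-02 = 0.3271.
After j more steps, err_{5+j} ≈ 1.159e-02·ρ^j; need ρ^j ≤ 1e-10/1.159e-02 = 8.62813e-09.
j ≥ ln(8.62813e-09)/ln(0.3271) = -18.5682/-1.11749 = 16.616.
So 17 more iterations are needed.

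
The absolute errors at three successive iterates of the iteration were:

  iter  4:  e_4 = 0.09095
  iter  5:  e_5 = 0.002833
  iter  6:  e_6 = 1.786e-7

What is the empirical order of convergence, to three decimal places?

2.788

p ≈ ln(e_6/e_5) / ln(e_5/e_4)
  = ln(1.786e-7/0.002833) / ln(0.002833/0.09095)
  = ln(6.30427e-05) / ln(0.031149)
  = -9.671698 / -3.468973 ≈ 2.788058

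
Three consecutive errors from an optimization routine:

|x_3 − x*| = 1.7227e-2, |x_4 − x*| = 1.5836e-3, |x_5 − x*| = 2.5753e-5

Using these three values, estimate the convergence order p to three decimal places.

p ≈ ln(|x_5 − x*|/|x_4 − x*|) / ln(|x_4 − x*|/|x_3 − x*|)
  = ln(2.5753e-5/1.5836e-3) / ln(1.5836e-3/1.7227e-2)
  = ln(0.0162623) / ln(0.0919255)
  = -4.118906 / -2.386777 ≈ 1.725719

1.726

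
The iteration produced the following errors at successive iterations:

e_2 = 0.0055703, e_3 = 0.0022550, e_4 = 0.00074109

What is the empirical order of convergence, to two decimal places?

1.23

p ≈ ln(e_4/e_3) / ln(e_3/e_2)
  = ln(0.00074109/0.0022550) / ln(0.0022550/0.0055703)
  = ln(0.328643) / ln(0.404826)
  = -1.11278 / -0.90430 ≈ 1.23054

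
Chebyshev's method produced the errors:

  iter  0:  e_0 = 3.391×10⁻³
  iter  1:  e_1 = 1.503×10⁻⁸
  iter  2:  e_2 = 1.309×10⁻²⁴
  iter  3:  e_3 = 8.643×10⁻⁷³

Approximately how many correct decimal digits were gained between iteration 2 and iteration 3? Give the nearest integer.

Digits gained ≈ log₁₀(e_2/e_3) = log₁₀(1.309×10⁻²⁴/8.643×10⁻⁷³) = log₁₀(1.51452e+48) ≈ 48.180.

48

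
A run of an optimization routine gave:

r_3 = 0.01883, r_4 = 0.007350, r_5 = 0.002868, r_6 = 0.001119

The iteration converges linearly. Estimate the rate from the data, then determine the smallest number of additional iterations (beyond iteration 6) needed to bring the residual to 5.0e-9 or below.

14

Rate ρ ≈ r_6/r_5 = 0.001119/0.002868 = 0.3902.
After j more steps, r_{6+j} ≈ 0.001119·ρ^j; need ρ^j ≤ 5.0e-9/0.001119 = 4.46828e-06.
j ≥ ln(4.46828e-06)/ln(0.3902) = -12.3185/-0.94110 = 13.089.
So 14 more iterations are needed.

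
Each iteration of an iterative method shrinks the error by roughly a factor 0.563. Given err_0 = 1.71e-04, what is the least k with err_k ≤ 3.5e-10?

23

After k steps, err_k ≈ 1.71e-04·0.563^k.
Need 0.563^k ≤ 3.5e-10/1.71e-04 = 2.04678e-06.
k ≥ ln(2.04678e-06)/ln(0.563) = -13.0992/-0.57448 = 22.802.
Smallest integer k = 23.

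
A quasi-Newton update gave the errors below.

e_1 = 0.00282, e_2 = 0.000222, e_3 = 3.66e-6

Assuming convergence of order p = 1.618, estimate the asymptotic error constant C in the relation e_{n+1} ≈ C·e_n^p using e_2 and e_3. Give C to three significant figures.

2.99

C ≈ e_3 / e_2^1.618
  = 3.66e-6 / (0.000222)^1.618
  = 3.66e-6 / 1.22574e-06 ≈ 2.9859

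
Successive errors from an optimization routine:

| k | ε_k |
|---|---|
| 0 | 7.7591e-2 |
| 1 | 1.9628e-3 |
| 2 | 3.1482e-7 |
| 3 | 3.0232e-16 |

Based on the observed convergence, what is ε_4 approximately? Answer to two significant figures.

First estimate the order: p ≈ ln(ε_3/ε_2) / ln(ε_2/ε_1) = ln(3.0232e-16/3.1482e-7)/ln(3.1482e-7/1.9628e-3) = ln(9.60295e-10)/ln(0.000160393) ≈ 2.3763.
Then ε_4 ≈ ε_3·(ε_3/ε_2)^p = 3.0232e-16·(9.60295e-10)^2.3763 = 3.0232e-16·3.72811e-22 ≈ 1.127e-37.

1.1e-37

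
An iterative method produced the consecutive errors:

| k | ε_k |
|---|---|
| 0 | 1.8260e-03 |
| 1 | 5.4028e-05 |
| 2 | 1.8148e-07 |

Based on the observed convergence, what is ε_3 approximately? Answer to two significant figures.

First estimate the order: p ≈ ln(ε_2/ε_1) / ln(ε_1/ε_0) = ln(1.8148e-07/5.4028e-05)/ln(5.4028e-05/1.8260e-03) = ln(0.003359)/ln(0.0295882) ≈ 1.6180.
Then ε_3 ≈ ε_2·(ε_2/ε_1)^p = 1.8148e-07·(0.003359)^1.6180 = 1.8148e-07·9.94049e-05 ≈ 1.804e-11.

1.8e-11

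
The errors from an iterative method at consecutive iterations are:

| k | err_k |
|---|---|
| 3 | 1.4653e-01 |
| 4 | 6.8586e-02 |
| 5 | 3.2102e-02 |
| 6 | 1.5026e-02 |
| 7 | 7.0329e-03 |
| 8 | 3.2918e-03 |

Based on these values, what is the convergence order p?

1

Consecutive ratios: err_8/err_7 = 3.2918e-03/7.0329e-03 = 0.468057, err_7/err_6 = 7.0329e-03/1.5026e-02 = 0.468049.
p ≈ ln(0.468057)/ln(0.468049) = -0.7592/-0.7592 ≈ 1.00.
So the convergence is linear (order 1).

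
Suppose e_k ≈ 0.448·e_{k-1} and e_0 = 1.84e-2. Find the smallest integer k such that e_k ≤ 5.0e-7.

After k steps, e_k ≈ 1.84e-2·0.448^k.
Need 0.448^k ≤ 5.0e-7/1.84e-2 = 2.71739e-05.
k ≥ ln(2.71739e-05)/ln(0.448) = -10.5133/-0.80296 = 13.093.
Smallest integer k = 14.

14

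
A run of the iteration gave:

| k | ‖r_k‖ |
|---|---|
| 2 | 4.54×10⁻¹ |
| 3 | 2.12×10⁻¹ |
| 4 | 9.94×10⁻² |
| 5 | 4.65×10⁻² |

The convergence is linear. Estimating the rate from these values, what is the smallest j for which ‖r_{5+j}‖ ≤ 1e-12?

33

Rate ρ ≈ ‖r_5‖/‖r_4‖ = 4.65×10⁻²/9.94×10⁻² = 0.4678.
After j more steps, ‖r_{5+j}‖ ≈ 4.65×10⁻²·ρ^j; need ρ^j ≤ 1e-12/4.65×10⁻² = 2.15054e-11.
j ≥ ln(2.15054e-11)/ln(0.4678) = -24.5627/-0.75971 = 32.332.
So 33 more iterations are needed.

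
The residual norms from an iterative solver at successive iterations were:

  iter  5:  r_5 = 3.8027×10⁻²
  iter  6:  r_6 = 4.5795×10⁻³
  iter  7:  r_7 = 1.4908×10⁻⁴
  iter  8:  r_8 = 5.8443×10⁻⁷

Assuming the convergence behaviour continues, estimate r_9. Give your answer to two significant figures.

7.5e-11

First estimate the order: p ≈ ln(r_8/r_7) / ln(r_7/r_6) = ln(5.8443×10⁻⁷/1.4908×10⁻⁴)/ln(1.4908×10⁻⁴/4.5795×10⁻³) = ln(0.00392024)/ln(0.0325538) ≈ 1.6181.
Then r_9 ≈ r_8·(r_8/r_7)^p = 5.8443×10⁻⁷·(0.00392024)^1.6181 = 5.8443×10⁻⁷·0.000127567 ≈ 7.455e-11.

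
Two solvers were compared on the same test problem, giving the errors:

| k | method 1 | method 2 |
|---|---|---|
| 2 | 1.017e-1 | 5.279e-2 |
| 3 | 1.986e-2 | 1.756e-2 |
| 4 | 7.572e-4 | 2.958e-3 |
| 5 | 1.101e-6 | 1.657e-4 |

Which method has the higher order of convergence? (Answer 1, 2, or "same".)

Method 1: p ≈ ln(1.101e-6/7.572e-4)/ln(7.572e-4/1.986e-2) ≈ 2.00.
Method 2: p ≈ ln(1.657e-4/2.958e-3)/ln(2.958e-3/1.756e-2) ≈ 1.62.
Method 1 has the higher order (≈2.0 vs ≈1.6).

1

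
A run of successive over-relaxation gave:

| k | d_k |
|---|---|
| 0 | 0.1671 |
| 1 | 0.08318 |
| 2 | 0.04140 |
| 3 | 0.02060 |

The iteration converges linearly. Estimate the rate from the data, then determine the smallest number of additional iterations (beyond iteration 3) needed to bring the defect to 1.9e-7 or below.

17

Rate ρ ≈ d_3/d_2 = 0.02060/0.04140 = 0.4976.
After j more steps, d_{3+j} ≈ 0.02060·ρ^j; need ρ^j ≤ 1.9e-7/0.02060 = 9.2233e-06.
j ≥ ln(9.2233e-06)/ln(0.4976) = -11.5938/-0.69796 = 16.611.
So 17 more iterations are needed.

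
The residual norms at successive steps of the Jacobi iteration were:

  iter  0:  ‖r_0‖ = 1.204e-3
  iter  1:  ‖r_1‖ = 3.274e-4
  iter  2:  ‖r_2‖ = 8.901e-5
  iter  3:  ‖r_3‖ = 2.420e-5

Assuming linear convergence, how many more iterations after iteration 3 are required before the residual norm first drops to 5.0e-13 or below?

Rate ρ ≈ ‖r_3‖/‖r_2‖ = 2.420e-5/8.901e-5 = 0.2719.
After j more steps, ‖r_{3+j}‖ ≈ 2.420e-5·ρ^j; need ρ^j ≤ 5.0e-13/2.420e-5 = 2.06612e-08.
j ≥ ln(2.06612e-08)/ln(0.2719) = -17.6950/-1.30232 = 13.587.
So 14 more iterations are needed.

14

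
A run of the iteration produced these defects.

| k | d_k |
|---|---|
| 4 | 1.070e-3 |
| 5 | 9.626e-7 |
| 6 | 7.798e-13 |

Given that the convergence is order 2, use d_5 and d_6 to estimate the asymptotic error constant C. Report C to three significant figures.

C ≈ d_6 / d_5^2
  = 7.798e-13 / (9.626e-7)^2
  = 7.798e-13 / 9.26599e-13 ≈ 0.84157

0.842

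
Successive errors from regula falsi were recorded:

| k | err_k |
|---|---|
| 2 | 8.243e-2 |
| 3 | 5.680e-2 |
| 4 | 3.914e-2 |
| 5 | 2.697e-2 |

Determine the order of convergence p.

Consecutive ratios: err_5/err_4 = 2.697e-2/3.914e-2 = 0.689065, err_4/err_3 = 3.914e-2/5.680e-2 = 0.689085.
p ≈ ln(0.689065)/ln(0.689085) = -0.3724/-0.3724 ≈ 1.00.
So the convergence is linear (order 1).

1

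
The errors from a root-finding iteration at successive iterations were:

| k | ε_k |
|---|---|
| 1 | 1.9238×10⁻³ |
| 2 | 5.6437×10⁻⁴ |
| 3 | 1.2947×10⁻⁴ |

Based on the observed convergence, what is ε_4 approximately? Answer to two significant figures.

First estimate the order: p ≈ ln(ε_3/ε_2) / ln(ε_2/ε_1) = ln(1.2947×10⁻⁴/5.6437×10⁻⁴)/ln(5.6437×10⁻⁴/1.9238×10⁻³) = ln(0.229406)/ln(0.293362) ≈ 1.2005.
Then ε_4 ≈ ε_3·(ε_3/ε_2)^p = 1.2947×10⁻⁴·(0.229406)^1.2005 = 1.2947×10⁻⁴·0.170768 ≈ 2.211e-05.

2.2e-5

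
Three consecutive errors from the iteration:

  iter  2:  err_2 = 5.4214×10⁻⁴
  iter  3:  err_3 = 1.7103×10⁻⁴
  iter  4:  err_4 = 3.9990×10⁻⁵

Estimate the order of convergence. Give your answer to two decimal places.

1.26

p ≈ ln(err_4/err_3) / ln(err_3/err_2)
  = ln(3.9990×10⁻⁵/1.7103×10⁻⁴) / ln(1.7103×10⁻⁴/5.4214×10⁻⁴)
  = ln(0.233819) / ln(0.315472)
  = -1.45321 / -1.15369 ≈ 1.25962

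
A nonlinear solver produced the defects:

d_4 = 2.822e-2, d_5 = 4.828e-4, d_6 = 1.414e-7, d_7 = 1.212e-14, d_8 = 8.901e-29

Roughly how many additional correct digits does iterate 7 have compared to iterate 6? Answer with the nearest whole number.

Digits gained ≈ log₁₀(d_6/d_7) = log₁₀(1.414e-7/1.212e-14) = log₁₀(1.16667e+07) ≈ 7.067.

7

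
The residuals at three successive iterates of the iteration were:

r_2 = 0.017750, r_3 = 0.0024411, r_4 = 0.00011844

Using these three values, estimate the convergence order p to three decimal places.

p ≈ ln(r_4/r_3) / ln(r_3/r_2)
  = ln(0.00011844/0.0024411) / ln(0.0024411/0.017750)
  = ln(0.0485191) / ln(0.137527)
  = -3.025798 / -1.983935 ≈ 1.525150

1.525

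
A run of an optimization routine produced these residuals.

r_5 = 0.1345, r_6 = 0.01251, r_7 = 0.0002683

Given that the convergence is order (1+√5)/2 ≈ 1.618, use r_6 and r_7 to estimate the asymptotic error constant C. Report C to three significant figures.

C ≈ r_7 / r_6^1.618
  = 0.0002683 / (0.01251)^1.618
  = 0.0002683 / 0.000834377 ≈ 0.32156

0.322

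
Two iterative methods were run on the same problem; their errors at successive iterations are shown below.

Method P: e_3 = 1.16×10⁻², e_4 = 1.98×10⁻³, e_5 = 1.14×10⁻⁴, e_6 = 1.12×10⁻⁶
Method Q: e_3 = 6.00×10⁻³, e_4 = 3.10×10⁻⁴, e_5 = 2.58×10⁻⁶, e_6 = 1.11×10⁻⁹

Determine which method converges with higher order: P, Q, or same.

Method P: p ≈ ln(1.12×10⁻⁶/1.14×10⁻⁴)/ln(1.14×10⁻⁴/1.98×10⁻³) ≈ 1.62.
Method Q: p ≈ ln(1.11×10⁻⁹/2.58×10⁻⁶)/ln(2.58×10⁻⁶/3.10×10⁻⁴) ≈ 1.62.
Both orders ≈ 1.6 — effectively the same.

same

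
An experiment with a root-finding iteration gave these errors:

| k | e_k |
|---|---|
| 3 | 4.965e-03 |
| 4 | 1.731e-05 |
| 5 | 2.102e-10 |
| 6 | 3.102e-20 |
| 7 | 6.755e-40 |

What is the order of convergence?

2

Consecutive ratios: e_7/e_6 = 6.755e-40/3.102e-20 = 2.17763e-20, e_6/e_5 = 3.102e-20/2.102e-10 = 1.47574e-10.
p ≈ ln(2.17763e-20)/ln(1.47574e-10) = -45.2735/-22.6367 ≈ 2.00.
So the convergence is quadratic (order 2).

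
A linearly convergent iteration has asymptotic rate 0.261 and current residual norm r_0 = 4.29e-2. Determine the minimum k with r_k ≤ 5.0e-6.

7

After k steps, r_k ≈ 4.29e-2·0.261^k.
Need 0.261^k ≤ 5.0e-6/4.29e-2 = 0.00011655.
k ≥ ln(0.00011655)/ln(0.261) = -9.0572/-1.34323 = 6.743.
Smallest integer k = 7.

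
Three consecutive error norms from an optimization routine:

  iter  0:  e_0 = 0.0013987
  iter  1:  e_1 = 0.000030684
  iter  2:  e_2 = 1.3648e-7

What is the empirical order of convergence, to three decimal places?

p ≈ ln(e_2/e_1) / ln(e_1/e_0)
  = ln(1.3648e-7/0.000030684) / ln(0.000030684/0.0013987)
  = ln(0.00444792) / ln(0.0219375)
  = -5.415319 / -3.819558 ≈ 1.417787

1.418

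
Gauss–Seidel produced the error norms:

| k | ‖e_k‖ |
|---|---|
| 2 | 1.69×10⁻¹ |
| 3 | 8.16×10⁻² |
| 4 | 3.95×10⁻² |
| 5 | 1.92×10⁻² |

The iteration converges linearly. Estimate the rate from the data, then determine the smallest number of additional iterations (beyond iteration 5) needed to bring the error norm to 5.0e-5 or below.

Rate ρ ≈ ‖e_5‖/‖e_4‖ = 1.92×10⁻²/3.95×10⁻² = 0.4861.
After j more steps, ‖e_{5+j}‖ ≈ 1.92×10⁻²·ρ^j; need ρ^j ≤ 5.0e-5/1.92×10⁻² = 0.00260417.
j ≥ ln(0.00260417)/ln(0.4861) = -5.9506/-0.72134 = 8.249.
So 9 more iterations are needed.

9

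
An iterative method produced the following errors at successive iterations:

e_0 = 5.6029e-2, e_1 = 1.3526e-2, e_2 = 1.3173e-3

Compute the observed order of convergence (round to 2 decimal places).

p ≈ ln(e_2/e_1) / ln(e_1/e_0)
  = ln(1.3173e-3/1.3526e-2) / ln(1.3526e-2/5.6029e-2)
  = ln(0.0973902) / ln(0.241411)
  = -2.32903 / -1.42125 ≈ 1.63872

1.64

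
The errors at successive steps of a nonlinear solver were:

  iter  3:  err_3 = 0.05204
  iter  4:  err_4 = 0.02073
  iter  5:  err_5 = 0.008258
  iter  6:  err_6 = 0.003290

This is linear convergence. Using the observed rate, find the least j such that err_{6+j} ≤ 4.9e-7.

10

Rate ρ ≈ err_6/err_5 = 0.003290/0.008258 = 0.3984.
After j more steps, err_{6+j} ≈ 0.003290·ρ^j; need ρ^j ≤ 4.9e-7/0.003290 = 0.000148936.
j ≥ ln(0.000148936)/ln(0.3984) = -8.8120/-0.92030 = 9.575.
So 10 more iterations are needed.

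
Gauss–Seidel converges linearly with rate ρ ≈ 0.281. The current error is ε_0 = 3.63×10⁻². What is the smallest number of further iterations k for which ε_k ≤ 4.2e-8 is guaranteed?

After k steps, ε_k ≈ 3.63×10⁻²·0.281^k.
Need 0.281^k ≤ 4.2e-8/3.63×10⁻² = 1.15702e-06.
k ≥ ln(1.15702e-06)/ln(0.281) = -13.6697/-1.26940 = 10.769.
Smallest integer k = 11.

11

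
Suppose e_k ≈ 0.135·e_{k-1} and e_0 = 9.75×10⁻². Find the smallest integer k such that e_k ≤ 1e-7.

7

After k steps, e_k ≈ 9.75×10⁻²·0.135^k.
Need 0.135^k ≤ 1e-7/9.75×10⁻² = 1.02564e-06.
k ≥ ln(1.02564e-06)/ln(0.135) = -13.7902/-2.00248 = 6.887.
Smallest integer k = 7.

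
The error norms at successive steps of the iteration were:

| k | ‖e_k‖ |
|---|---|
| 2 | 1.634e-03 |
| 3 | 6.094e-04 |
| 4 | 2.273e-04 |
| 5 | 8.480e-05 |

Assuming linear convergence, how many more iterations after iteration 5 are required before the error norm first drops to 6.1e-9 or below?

10

Rate ρ ≈ ‖e_5‖/‖e_4‖ = 8.480e-05/2.273e-04 = 0.3731.
After j more steps, ‖e_{5+j}‖ ≈ 8.480e-05·ρ^j; need ρ^j ≤ 6.1e-9/8.480e-05 = 7.1934e-05.
j ≥ ln(7.1934e-05)/ln(0.3731) = -9.5398/-0.98591 = 9.676.
So 10 more iterations are needed.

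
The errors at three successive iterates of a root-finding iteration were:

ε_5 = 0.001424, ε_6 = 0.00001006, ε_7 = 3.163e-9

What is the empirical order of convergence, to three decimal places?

1.628

p ≈ ln(ε_7/ε_6) / ln(ε_6/ε_5)
  = ln(3.163e-9/0.00001006) / ln(0.00001006/0.001424)
  = ln(0.000314414) / ln(0.00706461)
  = -8.064800 / -4.952657 ≈ 1.628378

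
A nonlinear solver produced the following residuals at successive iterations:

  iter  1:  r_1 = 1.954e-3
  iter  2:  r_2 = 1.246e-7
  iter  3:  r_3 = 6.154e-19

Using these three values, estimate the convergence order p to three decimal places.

2.695

p ≈ ln(r_3/r_2) / ln(r_2/r_1)
  = ln(6.154e-19/1.246e-7) / ln(1.246e-7/1.954e-3)
  = ln(4.939e-12) / ln(6.37666e-05)
  = -26.033858 / -9.660281 ≈ 2.694938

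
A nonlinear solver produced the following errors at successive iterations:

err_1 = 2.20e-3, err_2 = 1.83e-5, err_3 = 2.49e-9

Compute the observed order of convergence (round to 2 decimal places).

p ≈ ln(err_3/err_2) / ln(err_2/err_1)
  = ln(2.49e-9/1.83e-5) / ln(1.83e-5/2.20e-3)
  = ln(0.000136066) / ln(0.00831818)
  = -8.90237 / -4.78931 ≈ 1.85880

1.86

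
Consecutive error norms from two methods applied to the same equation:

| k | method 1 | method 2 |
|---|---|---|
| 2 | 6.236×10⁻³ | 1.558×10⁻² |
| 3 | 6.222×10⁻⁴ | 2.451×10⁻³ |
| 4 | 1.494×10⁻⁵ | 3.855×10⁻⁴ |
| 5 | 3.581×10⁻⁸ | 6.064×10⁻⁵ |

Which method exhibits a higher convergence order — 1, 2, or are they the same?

Method 1: p ≈ ln(3.581×10⁻⁸/1.494×10⁻⁵)/ln(1.494×10⁻⁵/6.222×10⁻⁴) ≈ 1.62.
Method 2: p ≈ ln(6.064×10⁻⁵/3.855×10⁻⁴)/ln(3.855×10⁻⁴/2.451×10⁻³) ≈ 1.00.
Method 1 has the higher order (≈1.6 vs ≈1.0).

1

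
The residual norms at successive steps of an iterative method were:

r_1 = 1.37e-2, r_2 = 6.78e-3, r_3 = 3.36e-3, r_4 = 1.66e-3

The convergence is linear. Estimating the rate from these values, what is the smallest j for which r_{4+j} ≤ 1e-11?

27

Rate ρ ≈ r_4/r_3 = 1.66e-3/3.36e-3 = 0.4940.
After j more steps, r_{4+j} ≈ 1.66e-3·ρ^j; need ρ^j ≤ 1e-11/1.66e-3 = 6.0241e-09.
j ≥ ln(6.0241e-09)/ln(0.4940) = -18.9275/-0.70522 = 26.839.
So 27 more iterations are needed.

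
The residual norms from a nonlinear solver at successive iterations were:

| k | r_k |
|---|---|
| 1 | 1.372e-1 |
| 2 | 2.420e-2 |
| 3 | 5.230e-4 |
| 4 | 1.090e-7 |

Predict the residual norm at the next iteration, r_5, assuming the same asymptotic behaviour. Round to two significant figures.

First estimate the order: p ≈ ln(r_4/r_3) / ln(r_3/r_2) = ln(1.090e-7/5.230e-4)/ln(5.230e-4/2.420e-2) = ln(0.000208413)/ln(0.0216116) ≈ 2.2104.
Then r_5 ≈ r_4·(r_4/r_3)^p = 1.090e-7·(0.000208413)^2.2104 = 1.090e-7·7.30048e-09 ≈ 7.958e-16.

8.0e-16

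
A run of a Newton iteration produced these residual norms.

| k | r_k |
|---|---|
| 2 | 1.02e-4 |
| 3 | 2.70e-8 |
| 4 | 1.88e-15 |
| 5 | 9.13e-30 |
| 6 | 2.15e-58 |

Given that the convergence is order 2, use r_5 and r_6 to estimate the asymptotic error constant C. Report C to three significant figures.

2.58

C ≈ r_6 / r_5^2
  = 2.15e-58 / (9.13e-30)^2
  = 2.15e-58 / 8.33569e-59 ≈ 2.5793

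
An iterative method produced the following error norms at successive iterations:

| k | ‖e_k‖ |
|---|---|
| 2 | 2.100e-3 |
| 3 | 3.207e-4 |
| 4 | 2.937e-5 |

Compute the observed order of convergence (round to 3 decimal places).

1.272

p ≈ ln(‖e_4‖/‖e_3‖) / ln(‖e_3‖/‖e_2‖)
  = ln(2.937e-5/3.207e-4) / ln(3.207e-4/2.100e-3)
  = ln(0.0915809) / ln(0.152714)
  = -2.390533 / -1.879188 ≈ 1.272110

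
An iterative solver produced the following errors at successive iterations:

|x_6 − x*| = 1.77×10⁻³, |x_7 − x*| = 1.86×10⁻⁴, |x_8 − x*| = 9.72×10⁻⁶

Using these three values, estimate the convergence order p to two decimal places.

1.31

p ≈ ln(|x_8 − x*|/|x_7 − x*|) / ln(|x_7 − x*|/|x_6 − x*|)
  = ln(9.72×10⁻⁶/1.86×10⁻⁴) / ln(1.86×10⁻⁴/1.77×10⁻³)
  = ln(0.0522581) / ln(0.105085)
  = -2.95156 / -2.25299 ≈ 1.31006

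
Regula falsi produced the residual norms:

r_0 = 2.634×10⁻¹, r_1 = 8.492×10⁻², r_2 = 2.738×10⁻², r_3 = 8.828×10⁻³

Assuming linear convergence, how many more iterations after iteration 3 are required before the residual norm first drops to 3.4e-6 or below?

Rate ρ ≈ r_3/r_2 = 8.828×10⁻³/2.738×10⁻² = 0.3224.
After j more steps, r_{3+j} ≈ 8.828×10⁻³·ρ^j; need ρ^j ≤ 3.4e-6/8.828×10⁻³ = 0.000385138.
j ≥ ln(0.000385138)/ln(0.3224) = -7.8619/-1.13196 = 6.945.
So 7 more iterations are needed.

7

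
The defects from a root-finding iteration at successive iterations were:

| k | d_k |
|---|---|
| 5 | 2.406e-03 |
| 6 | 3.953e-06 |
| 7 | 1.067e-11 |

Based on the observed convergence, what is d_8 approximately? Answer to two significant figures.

7.8e-23

First estimate the order: p ≈ ln(d_7/d_6) / ln(d_6/d_5) = ln(1.067e-11/3.953e-06)/ln(3.953e-06/2.406e-03) = ln(2.69922e-06)/ln(0.00164298) ≈ 2.0000.
Then d_8 ≈ d_7·(d_7/d_6)^p = 1.067e-11·(2.69922e-06)^2.0000 = 1.067e-11·7.28579e-12 ≈ 7.774e-23.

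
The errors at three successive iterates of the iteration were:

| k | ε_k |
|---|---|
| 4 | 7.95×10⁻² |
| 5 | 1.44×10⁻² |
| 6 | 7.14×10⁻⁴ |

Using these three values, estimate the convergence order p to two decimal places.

p ≈ ln(ε_6/ε_5) / ln(ε_5/ε_4)
  = ln(7.14×10⁻⁴/1.44×10⁻²) / ln(1.44×10⁻²/7.95×10⁻²)
  = ln(0.0495833) / ln(0.181132)
  = -3.00410 / -1.70853 ≈ 1.75830

1.76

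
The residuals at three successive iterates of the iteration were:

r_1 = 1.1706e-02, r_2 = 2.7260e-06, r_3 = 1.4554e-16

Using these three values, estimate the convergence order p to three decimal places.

2.828

p ≈ ln(r_3/r_2) / ln(r_2/r_1)
  = ln(1.4554e-16/2.7260e-06) / ln(2.7260e-06/1.1706e-02)
  = ln(5.33896e-11) / ln(0.000232872)
  = -23.653405 / -8.365022 ≈ 2.827656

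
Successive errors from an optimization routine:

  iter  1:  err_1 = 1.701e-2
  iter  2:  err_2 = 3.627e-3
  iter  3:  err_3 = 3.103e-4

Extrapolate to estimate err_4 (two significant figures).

First estimate the order: p ≈ ln(err_3/err_2) / ln(err_2/err_1) = ln(3.103e-4/3.627e-3)/ln(3.627e-3/1.701e-2) = ln(0.0855528)/ln(0.213228) ≈ 1.5909.
Then err_4 ≈ err_3·(err_3/err_2)^p = 3.103e-4·(0.0855528)^1.5909 = 3.103e-4·0.020012 ≈ 6.21e-06.

6.2e-6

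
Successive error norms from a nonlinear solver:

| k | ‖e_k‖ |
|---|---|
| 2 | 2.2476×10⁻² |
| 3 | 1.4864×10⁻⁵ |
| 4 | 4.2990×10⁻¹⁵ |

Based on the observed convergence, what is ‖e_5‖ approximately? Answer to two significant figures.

1.0e-43

First estimate the order: p ≈ ln(‖e_4‖/‖e_3‖) / ln(‖e_3‖/‖e_2‖) = ln(4.2990×10⁻¹⁵/1.4864×10⁻⁵)/ln(1.4864×10⁻⁵/2.2476×10⁻²) = ln(2.89222e-10)/ln(0.000661328) ≈ 3.0000.
Then ‖e_5‖ ≈ ‖e_4‖·(‖e_4‖/‖e_3‖)^p = 4.2990×10⁻¹⁵·(2.89222e-10)^3.0000 = 4.2990×10⁻¹⁵·2.41932e-29 ≈ 1.04e-43.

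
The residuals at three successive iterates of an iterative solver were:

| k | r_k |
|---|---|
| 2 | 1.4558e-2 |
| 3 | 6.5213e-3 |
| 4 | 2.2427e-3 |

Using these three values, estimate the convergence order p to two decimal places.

p ≈ ln(r_4/r_3) / ln(r_3/r_2)
  = ln(2.2427e-3/6.5213e-3) / ln(6.5213e-3/1.4558e-2)
  = ln(0.343904) / ln(0.447953)
  = -1.06739 / -0.80307 ≈ 1.32914

1.33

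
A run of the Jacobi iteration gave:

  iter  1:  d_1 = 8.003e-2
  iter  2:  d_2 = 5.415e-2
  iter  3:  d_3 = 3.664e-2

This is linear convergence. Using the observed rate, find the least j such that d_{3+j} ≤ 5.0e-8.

35

Rate ρ ≈ d_3/d_2 = 3.664e-2/5.415e-2 = 0.6766.
After j more steps, d_{3+j} ≈ 3.664e-2·ρ^j; need ρ^j ≤ 5.0e-8/3.664e-2 = 1.36463e-06.
j ≥ ln(1.36463e-06)/ln(0.6766) = -13.5046/-0.39068 = 34.567.
So 35 more iterations are needed.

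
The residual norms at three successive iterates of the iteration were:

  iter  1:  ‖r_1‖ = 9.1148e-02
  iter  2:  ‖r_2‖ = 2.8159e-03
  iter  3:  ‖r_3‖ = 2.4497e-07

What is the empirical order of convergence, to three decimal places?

2.689

p ≈ ln(‖r_3‖/‖r_2‖) / ln(‖r_2‖/‖r_1‖)
  = ln(2.4497e-07/2.8159e-03) / ln(2.8159e-03/9.1148e-02)
  = ln(8.69953e-05) / ln(0.0308937)
  = -9.349656 / -3.477203 ≈ 2.688844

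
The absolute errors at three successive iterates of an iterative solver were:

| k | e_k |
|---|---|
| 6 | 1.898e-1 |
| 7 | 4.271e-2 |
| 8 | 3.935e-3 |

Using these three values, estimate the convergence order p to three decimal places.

1.599

p ≈ ln(e_8/e_7) / ln(e_7/e_6)
  = ln(3.935e-3/4.271e-2) / ln(4.271e-2/1.898e-1)
  = ln(0.092133) / ln(0.225026)
  = -2.384522 / -1.491539 ≈ 1.598699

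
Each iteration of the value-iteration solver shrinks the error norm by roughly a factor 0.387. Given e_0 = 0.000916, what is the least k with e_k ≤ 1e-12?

After k steps, e_k ≈ 0.000916·0.387^k.
Need 0.387^k ≤ 1e-12/0.000916 = 1.0917e-09.
k ≥ ln(1.0917e-09)/ln(0.387) = -20.6355/-0.94933 = 21.737.
Smallest integer k = 22.

22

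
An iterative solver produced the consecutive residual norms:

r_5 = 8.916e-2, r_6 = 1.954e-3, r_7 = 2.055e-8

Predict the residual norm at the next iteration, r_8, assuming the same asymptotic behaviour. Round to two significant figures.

2.4e-23

First estimate the order: p ≈ ln(r_7/r_6) / ln(r_6/r_5) = ln(2.055e-8/1.954e-3)/ln(1.954e-3/8.916e-2) = ln(1.05169e-05)/ln(0.0219157) ≈ 3.0002.
Then r_8 ≈ r_7·(r_7/r_6)^p = 2.055e-8·(1.05169e-05)^3.0002 = 2.055e-8·1.16056e-15 ≈ 2.385e-23.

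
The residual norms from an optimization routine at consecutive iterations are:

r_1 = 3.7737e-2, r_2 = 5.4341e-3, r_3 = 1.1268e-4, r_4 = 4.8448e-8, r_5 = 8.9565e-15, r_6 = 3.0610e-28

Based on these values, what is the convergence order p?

Consecutive ratios: r_6/r_5 = 3.0610e-28/8.9565e-15 = 3.41763e-14, r_5/r_4 = 8.9565e-15/4.8448e-8 = 1.84868e-07.
p ≈ ln(3.41763e-14)/ln(1.84868e-07) = -31.0072/-15.5036 ≈ 2.00.
So the convergence is quadratic (order 2).

2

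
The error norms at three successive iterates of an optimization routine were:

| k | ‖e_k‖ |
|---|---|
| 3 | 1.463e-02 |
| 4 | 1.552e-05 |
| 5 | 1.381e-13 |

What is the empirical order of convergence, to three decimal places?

2.707

p ≈ ln(‖e_5‖/‖e_4‖) / ln(‖e_4‖/‖e_3‖)
  = ln(1.381e-13/1.552e-05) / ln(1.552e-05/1.463e-02)
  = ln(8.8982e-09) / ln(0.00106083)
  = -18.537417 / -6.848704 ≈ 2.706704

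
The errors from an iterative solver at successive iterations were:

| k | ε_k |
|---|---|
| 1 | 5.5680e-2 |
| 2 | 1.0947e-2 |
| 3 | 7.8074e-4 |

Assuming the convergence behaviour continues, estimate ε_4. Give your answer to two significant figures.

First estimate the order: p ≈ ln(ε_3/ε_2) / ln(ε_2/ε_1) = ln(7.8074e-4/1.0947e-2)/ln(1.0947e-2/5.5680e-2) = ln(0.07132)/ln(0.196606) ≈ 1.6234.
Then ε_4 ≈ ε_3·(ε_3/ε_2)^p = 7.8074e-4·(0.07132)^1.6234 = 7.8074e-4·0.01375 ≈ 1.074e-05.

1.1e-5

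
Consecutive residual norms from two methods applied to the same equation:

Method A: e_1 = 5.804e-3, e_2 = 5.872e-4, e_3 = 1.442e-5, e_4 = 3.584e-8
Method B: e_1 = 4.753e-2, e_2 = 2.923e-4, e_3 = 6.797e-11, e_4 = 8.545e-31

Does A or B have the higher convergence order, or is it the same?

B

Method A: p ≈ ln(3.584e-8/1.442e-5)/ln(1.442e-5/5.872e-4) ≈ 1.62.
Method B: p ≈ ln(8.545e-31/6.797e-11)/ln(6.797e-11/2.923e-4) ≈ 3.00.
Method B has the higher order (≈3.0 vs ≈1.6).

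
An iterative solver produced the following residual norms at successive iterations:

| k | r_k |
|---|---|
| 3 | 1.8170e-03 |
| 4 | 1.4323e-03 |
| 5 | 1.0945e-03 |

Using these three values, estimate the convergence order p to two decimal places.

p ≈ ln(r_5/r_4) / ln(r_4/r_3)
  = ln(1.0945e-03/1.4323e-03) / ln(1.4323e-03/1.8170e-03)
  = ln(0.764156) / ln(0.788277)
  = -0.26898 / -0.23791 ≈ 1.13060

1.13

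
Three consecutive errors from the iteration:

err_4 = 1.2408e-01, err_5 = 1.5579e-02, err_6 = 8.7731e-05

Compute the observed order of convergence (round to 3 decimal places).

2.496

p ≈ ln(err_6/err_5) / ln(err_5/err_4)
  = ln(8.7731e-05/1.5579e-02) / ln(1.5579e-02/1.2408e-01)
  = ln(0.00563136) / ln(0.125556)
  = -5.179404 / -2.075003 ≈ 2.496095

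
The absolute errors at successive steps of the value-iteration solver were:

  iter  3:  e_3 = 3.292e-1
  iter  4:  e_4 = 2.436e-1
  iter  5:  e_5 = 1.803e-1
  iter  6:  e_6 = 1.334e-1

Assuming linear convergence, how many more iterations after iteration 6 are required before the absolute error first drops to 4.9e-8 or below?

Rate ρ ≈ e_6/e_5 = 1.334e-1/1.803e-1 = 0.7399.
After j more steps, e_{6+j} ≈ 1.334e-1·ρ^j; need ρ^j ≤ 4.9e-8/1.334e-1 = 3.67316e-07.
j ≥ ln(3.67316e-07)/ln(0.7399) = -14.8170/-0.30124 = 49.187.
So 50 more iterations are needed.

50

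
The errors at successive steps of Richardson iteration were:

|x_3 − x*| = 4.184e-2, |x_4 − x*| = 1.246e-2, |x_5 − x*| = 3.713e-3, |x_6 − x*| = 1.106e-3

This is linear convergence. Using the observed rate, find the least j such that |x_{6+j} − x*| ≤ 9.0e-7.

6

Rate ρ ≈ |x_6 − x*|/|x_5 − x*| = 1.106e-3/3.713e-3 = 0.2979.
After j more steps, |x_{6+j} − x*| ≈ 1.106e-3·ρ^j; need ρ^j ≤ 9.0e-7/1.106e-3 = 0.000813743.
j ≥ ln(0.000813743)/ln(0.2979) = -7.1139/-1.21100 = 5.874.
So 6 more iterations are needed.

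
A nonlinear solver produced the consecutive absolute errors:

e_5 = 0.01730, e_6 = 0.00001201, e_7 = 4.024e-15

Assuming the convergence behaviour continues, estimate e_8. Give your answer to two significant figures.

First estimate the order: p ≈ ln(e_7/e_6) / ln(e_6/e_5) = ln(4.024e-15/0.00001201)/ln(0.00001201/0.01730) = ln(3.35054e-10)/ln(0.00069422) ≈ 2.9998.
Then e_8 ≈ e_7·(e_7/e_6)^p = 4.024e-15·(3.35054e-10)^2.9998 = 4.024e-15·3.7778e-29 ≈ 1.52e-43.

1.5e-43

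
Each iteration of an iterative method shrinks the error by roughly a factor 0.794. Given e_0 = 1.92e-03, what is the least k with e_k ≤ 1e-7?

After k steps, e_k ≈ 1.92e-03·0.794^k.
Need 0.794^k ≤ 1e-7/1.92e-03 = 5.20833e-05.
k ≥ ln(5.20833e-05)/ln(0.794) = -9.8627/-0.23067 = 42.757.
Smallest integer k = 43.

43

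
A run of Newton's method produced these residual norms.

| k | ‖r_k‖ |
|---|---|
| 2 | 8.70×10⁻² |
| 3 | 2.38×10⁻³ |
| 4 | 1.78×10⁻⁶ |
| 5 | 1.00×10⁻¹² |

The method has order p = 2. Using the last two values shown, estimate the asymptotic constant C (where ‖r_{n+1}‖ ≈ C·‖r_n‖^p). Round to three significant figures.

C ≈ ‖r_5‖ / ‖r_4‖^2
  = 1.00×10⁻¹² / (1.78×10⁻⁶)^2
  = 1.00×10⁻¹² / 3.1684e-12 ≈ 0.31562

0.316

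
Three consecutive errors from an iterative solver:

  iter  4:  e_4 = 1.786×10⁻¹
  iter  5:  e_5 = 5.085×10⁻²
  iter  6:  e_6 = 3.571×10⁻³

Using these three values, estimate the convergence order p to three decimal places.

p ≈ ln(e_6/e_5) / ln(e_5/e_4)
  = ln(3.571×10⁻³/5.085×10⁻²) / ln(5.085×10⁻²/1.786×10⁻¹)
  = ln(0.0702262) / ln(0.284714)
  = -2.656034 / -1.256270 ≈ 2.114222

2.114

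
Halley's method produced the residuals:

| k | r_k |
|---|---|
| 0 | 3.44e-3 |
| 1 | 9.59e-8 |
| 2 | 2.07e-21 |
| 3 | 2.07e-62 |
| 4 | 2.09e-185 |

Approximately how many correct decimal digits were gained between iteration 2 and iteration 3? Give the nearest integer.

41

Digits gained ≈ log₁₀(r_2/r_3) = log₁₀(2.07e-21/2.07e-62) = log₁₀(1e+41) ≈ 41.000.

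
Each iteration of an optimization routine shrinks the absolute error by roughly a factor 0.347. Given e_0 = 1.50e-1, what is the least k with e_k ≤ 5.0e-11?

After k steps, e_k ≈ 1.50e-1·0.347^k.
Need 0.347^k ≤ 5.0e-11/1.50e-1 = 3.33333e-10.
k ≥ ln(3.33333e-10)/ln(0.347) = -21.8219/-1.05843 = 20.617.
Smallest integer k = 21.

21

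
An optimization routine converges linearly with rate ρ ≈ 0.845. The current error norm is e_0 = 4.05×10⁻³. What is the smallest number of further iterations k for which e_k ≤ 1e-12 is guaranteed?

132

After k steps, e_k ≈ 4.05×10⁻³·0.845^k.
Need 0.845^k ≤ 1e-12/4.05×10⁻³ = 2.46914e-10.
k ≥ ln(2.46914e-10)/ln(0.845) = -22.1220/-0.16842 = 131.350.
Smallest integer k = 132.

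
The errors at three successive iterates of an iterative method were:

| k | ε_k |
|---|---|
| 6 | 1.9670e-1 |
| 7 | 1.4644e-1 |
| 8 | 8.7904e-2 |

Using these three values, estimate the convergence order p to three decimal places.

p ≈ ln(ε_8/ε_7) / ln(ε_7/ε_6)
  = ln(8.7904e-2/1.4644e-1) / ln(1.4644e-1/1.9670e-1)
  = ln(0.600273) / ln(0.744484)
  = -0.510371 / -0.295064 ≈ 1.729696

1.730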